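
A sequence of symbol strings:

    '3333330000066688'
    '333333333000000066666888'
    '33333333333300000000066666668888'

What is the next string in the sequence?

3333333333333330000000000066666666688888

Each string has the form 3^{3n+3} 0^{2n+3} 6^{2n+1} 8^{n+1} (n = 1, 2, …).
For the next term, n = 4, so the run lengths are 15, 11, 9, 5.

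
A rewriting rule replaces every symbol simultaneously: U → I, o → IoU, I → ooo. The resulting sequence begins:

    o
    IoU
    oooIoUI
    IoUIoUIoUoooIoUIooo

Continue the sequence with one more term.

oooIoUIoooIoUIoooIoUIIoUIoUIoUoooIoUIoooIoUIoUIoU

φ(IoUIoUIoUoooIoUIooo) expands symbol-by-symbol to ooo IoU I ooo IoU I ooo IoU I IoU IoU IoU ooo IoU I ooo IoU IoU IoU; joining the 19 pieces gives the next term.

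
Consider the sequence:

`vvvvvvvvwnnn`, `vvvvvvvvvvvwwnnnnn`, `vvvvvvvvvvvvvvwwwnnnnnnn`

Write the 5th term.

vvvvvvvvvvvvvvvvvvvvwwwwwnnnnnnnnnnn

Each string has the form v^{3n+2} w^{n-1} n^{2n-1}, where the shown terms are n = 2, 3, 4.
At n = 6 the blocks have lengths 20, 5, 11.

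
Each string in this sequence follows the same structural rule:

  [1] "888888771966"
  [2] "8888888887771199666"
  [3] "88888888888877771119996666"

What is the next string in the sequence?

Reading off run lengths: 8 runs 6, 9, 12; 7 runs 2, 3, 4; 1 runs 1, 2, 3; 9 runs 1, 2, 3; 6 runs 2, 3, 4 — each is linear in n (n = 1, 2, …).
At n = 4 the blocks have lengths 15, 5, 4, 4, 5.

888888888888888777771111999966666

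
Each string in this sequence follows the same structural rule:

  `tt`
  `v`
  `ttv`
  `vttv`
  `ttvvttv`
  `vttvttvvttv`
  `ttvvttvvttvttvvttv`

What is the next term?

vttvttvvttvttvvttvvttvttvvttv

This is a Fibonacci-style word recurrence s(k) = s(k−2)·s(k−1): e.g. tt·v = ttv.
Continuing: vttvttvvttv · ttvvttvvttvttvvttv gives term 8.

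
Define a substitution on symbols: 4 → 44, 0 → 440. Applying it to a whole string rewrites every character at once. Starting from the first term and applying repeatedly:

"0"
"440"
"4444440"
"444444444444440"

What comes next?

Rewriting the 15 symbols of 444444444444440 one by one yields 44 44 44 44 44 44 44 44 44 44 44 44 44 44 440; concatenated:

4444444444444444444444444444440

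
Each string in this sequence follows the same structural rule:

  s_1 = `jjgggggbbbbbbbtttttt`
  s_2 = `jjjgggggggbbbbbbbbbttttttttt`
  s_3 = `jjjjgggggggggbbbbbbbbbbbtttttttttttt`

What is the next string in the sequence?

jjjjjgggggggggggbbbbbbbbbbbbbttttttttttttttt

Term n consists of n j's, followed by 2n+1 g's, followed by 2n+3 b's, followed by 3n t's, where the shown terms are n = 2, 3, 4.
For the next term, n = 5, so the run lengths are 5, 11, 13, 15.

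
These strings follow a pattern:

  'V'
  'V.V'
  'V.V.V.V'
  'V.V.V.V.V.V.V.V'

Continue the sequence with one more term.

Every step duplicates the string with '.' between the halves.
So the next term is two copies of V.V.V.V.V.V.V.V with '.' between the halves.

V.V.V.V.V.V.V.V.V.V.V.V.V.V.V.V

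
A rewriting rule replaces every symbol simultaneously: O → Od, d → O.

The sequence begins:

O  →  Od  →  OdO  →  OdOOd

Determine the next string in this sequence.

OdOOdOdO

Rewriting each symbol of OdOOd: O→Od, d→O, O→Od, O→Od, d→O, which concatenates to Od O Od Od O.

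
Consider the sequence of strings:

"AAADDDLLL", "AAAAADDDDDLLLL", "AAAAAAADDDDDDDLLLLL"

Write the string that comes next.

Reading off run lengths: A runs 3, 5, 7; D runs 3, 5, 7; L runs 3, 4, 5 — each is linear in n (n = 1, 2, …).
For the next term, n = 4, so the run lengths are 9, 9, 6.

AAAAAAAAADDDDDDDDDLLLLLL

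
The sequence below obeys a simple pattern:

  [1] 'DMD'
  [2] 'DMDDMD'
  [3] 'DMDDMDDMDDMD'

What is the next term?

Every step duplicates the string.
So the next term is two copies of DMDDMDDMDDMD.

DMDDMDDMDDMDDMDDMDDMDDMD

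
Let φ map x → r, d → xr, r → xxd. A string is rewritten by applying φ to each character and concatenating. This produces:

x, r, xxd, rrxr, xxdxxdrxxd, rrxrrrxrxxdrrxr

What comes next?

Rewriting the 15 symbols of rrxrrrxrxxdrrxr one by one yields xxd xxd r xxd xxd xxd r xxd r r xr xxd xxd r xxd; concatenated:

xxdxxdrxxdxxdxxdrxxdrrxrxxdxxdrxxd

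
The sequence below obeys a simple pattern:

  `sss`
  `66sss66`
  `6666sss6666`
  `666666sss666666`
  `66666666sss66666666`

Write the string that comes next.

Each term wraps the previous one in 66 on the left and 66 on the right.
Applying this once more to 66666666sss66666666:

6666666666sss6666666666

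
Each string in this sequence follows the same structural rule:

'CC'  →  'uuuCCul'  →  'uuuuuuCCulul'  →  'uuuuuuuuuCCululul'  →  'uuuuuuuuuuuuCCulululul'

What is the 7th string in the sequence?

uuuuuuuuuuuuuuuuuuCCulululululul

Every step adds uuu to the front and ul to the end of the previous string.
From uuuuuuuuuuuuCCulululul, 2 further steps: uuuuuuuuuuuuCCulululul → uuuuuuuuuuuuuuuCCululululul → (answer).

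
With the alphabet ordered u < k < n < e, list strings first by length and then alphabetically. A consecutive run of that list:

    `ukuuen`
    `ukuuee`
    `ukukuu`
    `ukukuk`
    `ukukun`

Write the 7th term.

Advancing 2 positions from ukukun through ukukun → ukukue reaches term 7.

ukukku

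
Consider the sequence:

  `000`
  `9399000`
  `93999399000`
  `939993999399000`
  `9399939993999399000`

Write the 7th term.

Each term is the previous one with 9399 prepended.
From 9399939993999399000, 2 further steps: 9399939993999399000 → 93999399939993999399000 → (answer).

939993999399939993999399000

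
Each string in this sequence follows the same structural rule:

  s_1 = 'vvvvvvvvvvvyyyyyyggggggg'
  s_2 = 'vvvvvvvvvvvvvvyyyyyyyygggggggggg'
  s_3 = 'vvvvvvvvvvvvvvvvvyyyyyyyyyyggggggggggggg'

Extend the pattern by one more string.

Term n consists of 3n+2 v's, followed by 2n y's, followed by 3n-2 g's, where the shown terms are n = 3, 4, 5.
At n = 6 the blocks have lengths 20, 12, 16.

vvvvvvvvvvvvvvvvvvvvyyyyyyyyyyyygggggggggggggggg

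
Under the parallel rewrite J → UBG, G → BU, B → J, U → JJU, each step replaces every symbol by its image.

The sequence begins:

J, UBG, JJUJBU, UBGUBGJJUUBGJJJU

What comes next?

φ(UBGUBGJJUUBGJJJU) expands symbol-by-symbol to JJU J BU JJU J BU UBG UBG JJU JJU J BU UBG UBG UBG JJU; joining the 16 pieces gives the next term.

JJUJBUJJUJBUUBGUBGJJUJJUJBUUBGUBGUBGJJU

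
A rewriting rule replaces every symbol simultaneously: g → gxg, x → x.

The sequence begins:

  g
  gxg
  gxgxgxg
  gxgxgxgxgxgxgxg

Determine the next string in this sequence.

Applying the rule to each of the 15 symbols of gxgxgxgxgxgxgxg gives the pieces gxg x gxg x gxg x gxg x gxg x gxg x gxg x gxg, which concatenate to the answer.

gxgxgxgxgxgxgxgxgxgxgxgxgxgxgxg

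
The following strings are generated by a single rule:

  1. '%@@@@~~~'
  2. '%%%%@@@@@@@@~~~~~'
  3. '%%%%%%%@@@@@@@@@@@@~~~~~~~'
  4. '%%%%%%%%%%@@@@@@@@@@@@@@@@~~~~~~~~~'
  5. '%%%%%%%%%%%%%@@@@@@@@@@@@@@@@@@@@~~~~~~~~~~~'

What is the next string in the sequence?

%%%%%%%%%%%%%%%%@@@@@@@@@@@@@@@@@@@@@@@@~~~~~~~~~~~~~

Each string has the form %^{3n-2} @^{4n} ~^{2n+1} (n = 1, 2, …).
Setting n = 6 gives 16, 24, 13 characters in each block.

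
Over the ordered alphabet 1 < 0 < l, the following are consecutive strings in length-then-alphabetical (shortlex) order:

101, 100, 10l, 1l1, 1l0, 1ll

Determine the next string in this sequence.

011

The successor of 1ll increments the rightmost position that isn't already l and resets every position after it to 1.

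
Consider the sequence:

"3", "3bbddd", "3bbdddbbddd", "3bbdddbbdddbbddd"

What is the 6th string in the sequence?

3bbdddbbdddbbdddbbdddbbddd

Each term is the previous one with bbddd appended.
From 3bbdddbbdddbbddd, 2 further steps: 3bbdddbbdddbbddd → 3bbdddbbdddbbdddbbddd → (answer).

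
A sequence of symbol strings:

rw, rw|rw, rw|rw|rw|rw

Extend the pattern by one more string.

rw|rw|rw|rw|rw|rw|rw|rw

Every step duplicates the string with '|' between the halves.
One more doubling of rw|rw|rw|rw gives the answer.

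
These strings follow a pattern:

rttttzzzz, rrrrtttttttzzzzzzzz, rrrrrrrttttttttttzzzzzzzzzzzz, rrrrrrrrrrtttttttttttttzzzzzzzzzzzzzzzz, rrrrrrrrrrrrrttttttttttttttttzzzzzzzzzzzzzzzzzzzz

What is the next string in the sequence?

The n-th term is 3n-2 r's then 3n+1 t's then 4n z's (n = 1, 2, …).
At n = 6 the blocks have lengths 16, 19, 24.

rrrrrrrrrrrrrrrrtttttttttttttttttttzzzzzzzzzzzzzzzzzzzzzzzz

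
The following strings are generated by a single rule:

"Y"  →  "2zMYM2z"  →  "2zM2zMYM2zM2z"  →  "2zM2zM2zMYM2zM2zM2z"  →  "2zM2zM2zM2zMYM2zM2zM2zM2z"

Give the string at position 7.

Every step adds 2zM to the front and M2z to the end of the previous string.
From 2zM2zM2zM2zMYM2zM2zM2zM2z, 2 further steps: 2zM2zM2zM2zMYM2zM2zM2zM2z → 2zM2zM2zM2zM2zMYM2zM2zM2zM2zM2z → (answer).

2zM2zM2zM2zM2zM2zMYM2zM2zM2zM2zM2zM2z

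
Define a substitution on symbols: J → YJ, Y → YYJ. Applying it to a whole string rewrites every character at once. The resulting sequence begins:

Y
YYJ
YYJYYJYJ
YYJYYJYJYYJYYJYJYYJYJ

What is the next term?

YYJYYJYJYYJYYJYJYYJYJYYJYYJYJYYJYYJYJYYJYJYYJYYJYJYYJYJ

φ(YYJYYJYJYYJYYJYJYYJYJ) expands symbol-by-symbol to YYJ YYJ YJ YYJ YYJ YJ YYJ YJ YYJ YYJ YJ YYJ YYJ YJ YYJ YJ YYJ YYJ YJ YYJ YJ; joining the 21 pieces gives the next term.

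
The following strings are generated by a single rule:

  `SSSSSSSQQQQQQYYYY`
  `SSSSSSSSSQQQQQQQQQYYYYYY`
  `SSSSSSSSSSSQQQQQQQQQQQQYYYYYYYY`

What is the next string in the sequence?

SSSSSSSSSSSSSQQQQQQQQQQQQQQQYYYYYYYYYY

The n-th term is 2n+3 S's then 3n Q's then 2n Y's, where the shown terms are n = 2, 3, 4.
Setting n = 5 gives 13, 15, 10 characters in each block.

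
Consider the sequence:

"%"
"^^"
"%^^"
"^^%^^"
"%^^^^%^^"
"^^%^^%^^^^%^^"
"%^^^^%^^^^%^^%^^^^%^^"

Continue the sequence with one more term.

^^%^^%^^^^%^^%^^^^%^^^^%^^%^^^^%^^

This is a Fibonacci-style word recurrence s(k) = s(k−2)·s(k−1): e.g. %·^^ = %^^.
The next term joins ^^%^^%^^^^%^^ and %^^^^%^^^^%^^%^^^^%^^.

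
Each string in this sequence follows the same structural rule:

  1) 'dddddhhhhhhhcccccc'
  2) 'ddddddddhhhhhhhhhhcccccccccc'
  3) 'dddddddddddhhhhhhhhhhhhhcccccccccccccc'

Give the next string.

ddddddddddddddhhhhhhhhhhhhhhhhcccccccccccccccccc

Reading off run lengths: d runs 5, 8, 11; h runs 7, 10, 13; c runs 6, 10, 14 — each is linear in n, where the shown terms are n = 2, 3, 4.
For the next term, n = 5, so the run lengths are 14, 16, 18.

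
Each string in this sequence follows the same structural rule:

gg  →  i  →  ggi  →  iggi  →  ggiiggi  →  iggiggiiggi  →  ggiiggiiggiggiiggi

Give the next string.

From term 3 onward, concatenate the second-to-last term with the last: gg·i = ggi, i·ggi = iggi, …
The next term joins iggiggiiggi and ggiiggiiggiggiiggi.

iggiggiiggiggiiggiiggiggiiggi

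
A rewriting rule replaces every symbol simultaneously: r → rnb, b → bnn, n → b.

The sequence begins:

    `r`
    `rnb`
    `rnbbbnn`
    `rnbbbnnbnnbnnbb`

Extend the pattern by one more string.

rnbbbnnbnnbnnbbbnnbbbnnbbbnnbnn

φ(rnbbbnnbnnbnnbb) expands symbol-by-symbol to rnb b bnn bnn bnn b b bnn b b bnn b b bnn bnn; joining the 15 pieces gives the next term.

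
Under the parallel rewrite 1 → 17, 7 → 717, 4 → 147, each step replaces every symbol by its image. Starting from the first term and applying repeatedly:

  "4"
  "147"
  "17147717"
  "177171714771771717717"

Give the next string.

1771771717717177171714771771717717717177171771771717717

Applying the rule to each of the 21 symbols of 177171714771771717717 gives the pieces 17 717 717 17 717 17 717 17 147 717 717 17 717 717 17 717 17 717 717 17 717, which concatenate to the answer.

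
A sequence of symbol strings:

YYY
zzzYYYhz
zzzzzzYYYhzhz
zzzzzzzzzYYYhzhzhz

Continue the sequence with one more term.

zzzzzzzzzzzzYYYhzhzhzhz

Every step adds zzz to the front and hz to the end of the previous string.
So the next term is zzz·zzzzzzzzzYYYhzhzhz·hz.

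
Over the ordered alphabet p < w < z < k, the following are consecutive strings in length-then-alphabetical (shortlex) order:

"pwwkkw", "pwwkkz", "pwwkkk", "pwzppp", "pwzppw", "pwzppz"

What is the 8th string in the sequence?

pwzpwp

Advancing 2 positions from pwzppz through pwzppz → pwzppk reaches term 8.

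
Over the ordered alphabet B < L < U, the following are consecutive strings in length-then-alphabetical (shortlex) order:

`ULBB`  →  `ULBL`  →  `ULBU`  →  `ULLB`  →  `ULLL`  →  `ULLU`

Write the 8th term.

ULUL

Continuing the enumeration 2 steps past ULLU: ULLU → ULUB → (answer).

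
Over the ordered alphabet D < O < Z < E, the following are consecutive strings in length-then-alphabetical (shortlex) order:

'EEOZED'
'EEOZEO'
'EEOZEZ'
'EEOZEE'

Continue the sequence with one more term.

EEOEDD

Treat EEOZEE as a base-4 numeral over the given alphabet and add one, carrying through any trailing E's.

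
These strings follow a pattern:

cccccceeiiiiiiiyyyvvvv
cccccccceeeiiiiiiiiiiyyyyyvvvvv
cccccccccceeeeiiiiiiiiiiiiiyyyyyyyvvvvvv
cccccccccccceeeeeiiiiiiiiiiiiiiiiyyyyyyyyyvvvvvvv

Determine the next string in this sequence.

cccccccccccccceeeeeeiiiiiiiiiiiiiiiiiiiyyyyyyyyyyyvvvvvvvv

Reading off run lengths: c runs 6, 8, 10, 12; e runs 2, 3, 4, 5; i runs 7, 10, 13, 16; y runs 3, 5, 7, 9; v runs 4, 5, 6, 7 — each is linear in n, where the shown terms are n = 2, 3, 4, 5.
At n = 6 the blocks have lengths 14, 6, 19, 11, 8.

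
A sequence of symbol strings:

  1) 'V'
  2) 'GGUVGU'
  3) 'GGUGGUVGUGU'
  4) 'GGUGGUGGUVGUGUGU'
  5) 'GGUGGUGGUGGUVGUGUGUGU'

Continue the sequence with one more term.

Each term wraps the previous one in GGU on the left and GU on the right.
Applying this once more to GGUGGUGGUGGUVGUGUGUGU:

GGUGGUGGUGGUGGUVGUGUGUGUGU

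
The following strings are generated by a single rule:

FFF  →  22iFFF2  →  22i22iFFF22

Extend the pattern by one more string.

Each term wraps the previous one in 22i on the left and 2 on the right.
Applying this once more to 22i22iFFF22:

22i22i22iFFF222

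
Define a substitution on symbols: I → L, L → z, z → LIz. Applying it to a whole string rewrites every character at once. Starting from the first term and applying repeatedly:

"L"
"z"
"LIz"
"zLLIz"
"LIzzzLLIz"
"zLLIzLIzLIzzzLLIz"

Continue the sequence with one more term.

Applying the rule to each of the 17 symbols of zLLIzLIzLIzzzLLIz gives the pieces LIz z z L LIz z L LIz z L LIz LIz LIz z z L LIz, which concatenate to the answer.

LIzzzLLIzzLLIzzLLIzLIzLIzzzLLIz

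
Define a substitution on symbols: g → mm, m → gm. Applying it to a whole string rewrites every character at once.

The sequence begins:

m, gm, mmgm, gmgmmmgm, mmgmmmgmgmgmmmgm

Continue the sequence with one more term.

gmgmmmgmgmgmmmgmmmgmmmgmgmgmmmgm

Applying the rule to each of the 16 symbols of mmgmmmgmgmgmmmgm gives the pieces gm gm mm gm gm gm mm gm mm gm mm gm gm gm mm gm, which concatenate to the answer.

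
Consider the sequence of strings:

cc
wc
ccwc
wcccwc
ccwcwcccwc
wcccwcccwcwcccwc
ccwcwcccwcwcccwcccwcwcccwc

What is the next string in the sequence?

wcccwcccwcwcccwcccwcwcccwcwcccwcccwcwcccwc

From term 3 onward, concatenate the second-to-last term with the last: cc·wc = ccwc, wc·ccwc = wcccwc, …
The next term joins wcccwcccwcwcccwc and ccwcwcccwcwcccwcccwcwcccwc.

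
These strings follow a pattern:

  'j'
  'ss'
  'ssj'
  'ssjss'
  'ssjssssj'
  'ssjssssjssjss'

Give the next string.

ssjssssjssjssssjssssj

This is a Fibonacci-style word recurrence s(k) = s(k−1)·s(k−2): e.g. ss·j = ssj.
So term 7 is ssjssssjssjss·ssjssssj.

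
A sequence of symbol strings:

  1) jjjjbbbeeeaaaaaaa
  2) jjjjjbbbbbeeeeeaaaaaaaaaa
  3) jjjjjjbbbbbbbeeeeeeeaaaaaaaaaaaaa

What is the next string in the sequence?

jjjjjjjbbbbbbbbbeeeeeeeeeaaaaaaaaaaaaaaaa

Each string has the form j^{n+2} b^{2n-1} e^{2n-1} a^{3n+1}, where the shown terms are n = 2, 3, 4.
At n = 5 the blocks have lengths 7, 9, 9, 16.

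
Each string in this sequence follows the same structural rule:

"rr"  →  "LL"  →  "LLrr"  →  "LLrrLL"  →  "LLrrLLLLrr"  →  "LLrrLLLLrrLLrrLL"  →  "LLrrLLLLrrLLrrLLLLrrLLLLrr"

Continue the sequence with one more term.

This is a Fibonacci-style word recurrence s(k) = s(k−1)·s(k−2): e.g. LL·rr = LLrr.
Continuing: LLrrLLLLrrLLrrLLLLrrLLLLrr · LLrrLLLLrrLLrrLL gives term 8.

LLrrLLLLrrLLrrLLLLrrLLLLrrLLrrLLLLrrLLrrLL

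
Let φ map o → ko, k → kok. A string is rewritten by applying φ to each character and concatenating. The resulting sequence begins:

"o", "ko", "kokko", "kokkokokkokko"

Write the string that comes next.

φ(kokkokokkokko) expands symbol-by-symbol to kok ko kok kok ko kok ko kok kok ko kok kok ko; joining the 13 pieces gives the next term.

kokkokokkokkokokkokokkokkokokkokko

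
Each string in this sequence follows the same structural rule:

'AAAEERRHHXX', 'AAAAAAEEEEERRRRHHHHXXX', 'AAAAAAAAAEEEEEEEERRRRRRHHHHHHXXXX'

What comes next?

Each string has the form A^{3n} E^{3n-1} R^{2n} H^{2n} X^{n+1} (n = 1, 2, …).
Setting n = 4 gives 12, 11, 8, 8, 5 characters in each block.

AAAAAAAAAAAAEEEEEEEEEEERRRRRRRRHHHHHHHHXXXXX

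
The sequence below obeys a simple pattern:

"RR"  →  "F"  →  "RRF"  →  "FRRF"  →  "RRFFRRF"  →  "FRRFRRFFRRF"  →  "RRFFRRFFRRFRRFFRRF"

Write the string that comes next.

From term 3 onward, concatenate the second-to-last term with the last: RR·F = RRF, F·RRF = FRRF, …
So term 8 is FRRFRRFFRRF·RRFFRRFFRRFRRFFRRF.

FRRFRRFFRRFRRFFRRFFRRFRRFFRRF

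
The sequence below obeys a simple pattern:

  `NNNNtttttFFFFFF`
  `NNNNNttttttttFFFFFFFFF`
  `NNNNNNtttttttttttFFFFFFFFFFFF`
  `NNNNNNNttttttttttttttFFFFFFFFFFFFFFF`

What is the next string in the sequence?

NNNNNNNNtttttttttttttttttFFFFFFFFFFFFFFFFFF

The n-th term is n+3 N's then 3n+2 t's then 3n+3 F's (n = 1, 2, …).
At n = 5 the blocks have lengths 8, 17, 18.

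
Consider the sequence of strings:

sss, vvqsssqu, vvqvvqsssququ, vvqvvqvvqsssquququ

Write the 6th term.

vvqvvqvvqvvqvvqsssquququququ

Every step adds vvq to the front and qu to the end of the previous string.
From vvqvvqvvqsssquququ, 2 further steps: vvqvvqvvqsssquququ → vvqvvqvvqvvqsssququququ → (answer).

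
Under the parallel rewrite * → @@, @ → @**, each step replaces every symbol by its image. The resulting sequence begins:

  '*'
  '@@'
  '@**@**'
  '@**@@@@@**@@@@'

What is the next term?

Rewriting the 14 symbols of @**@@@@@**@@@@ one by one yields @** @@ @@ @** @** @** @** @** @@ @@ @** @** @** @**; concatenated:

@**@@@@@**@**@**@**@**@@@@@**@**@**@**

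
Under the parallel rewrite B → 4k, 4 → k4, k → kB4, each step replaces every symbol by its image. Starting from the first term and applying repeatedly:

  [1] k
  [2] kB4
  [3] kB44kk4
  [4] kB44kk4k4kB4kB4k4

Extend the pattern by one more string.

Replace each of the 17 characters of kB44kk4k4kB4kB4k4 in place — kB4 4k k4 k4 kB4 kB4 k4 kB4 k4 kB4 4k k4 kB4 4k k4 kB4 k4 — and concatenate.

kB44kk4k4kB4kB4k4kB4k4kB44kk4kB44kk4kB4k4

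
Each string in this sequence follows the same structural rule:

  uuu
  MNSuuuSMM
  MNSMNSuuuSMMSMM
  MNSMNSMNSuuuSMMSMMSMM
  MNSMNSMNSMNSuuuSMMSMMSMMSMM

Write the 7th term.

s(k+1) = MNS·s(k)·SMM, so each term gains MNS as a prefix and SMM as a suffix.
From MNSMNSMNSMNSuuuSMMSMMSMMSMM, 2 further steps: MNSMNSMNSMNSuuuSMMSMMSMMSMM → MNSMNSMNSMNSMNSuuuSMMSMMSMMSMMSMM → (answer).

MNSMNSMNSMNSMNSMNSuuuSMMSMMSMMSMMSMMSMM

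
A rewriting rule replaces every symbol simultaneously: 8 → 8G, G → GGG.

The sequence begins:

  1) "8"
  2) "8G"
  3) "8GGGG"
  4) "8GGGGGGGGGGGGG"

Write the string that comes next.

Replace each of the 14 characters of 8GGGGGGGGGGGGG in place — 8G GGG GGG GGG GGG GGG GGG GGG GGG GGG GGG GGG GGG GGG — and concatenate.

8GGGGGGGGGGGGGGGGGGGGGGGGGGGGGGGGGGGGGGGG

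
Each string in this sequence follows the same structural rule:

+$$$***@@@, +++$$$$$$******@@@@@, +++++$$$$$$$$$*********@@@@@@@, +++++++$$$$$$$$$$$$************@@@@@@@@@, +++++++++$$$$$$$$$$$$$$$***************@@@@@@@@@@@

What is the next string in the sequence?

Each string has the form +^{2n-1} $^{3n} *^{3n} @^{2n+1} (n = 1, 2, …).
Setting n = 6 gives 11, 18, 18, 13 characters in each block.

+++++++++++$$$$$$$$$$$$$$$$$$******************@@@@@@@@@@@@@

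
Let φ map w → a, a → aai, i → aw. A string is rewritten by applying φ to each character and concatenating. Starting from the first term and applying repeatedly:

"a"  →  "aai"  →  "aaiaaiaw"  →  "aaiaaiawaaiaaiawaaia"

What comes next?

Rewriting the 20 symbols of aaiaaiawaaiaaiawaaia one by one yields aai aai aw aai aai aw aai a aai aai aw aai aai aw aai a aai aai aw aai; concatenated:

aaiaaiawaaiaaiawaaiaaaiaaiawaaiaaiawaaiaaaiaaiawaai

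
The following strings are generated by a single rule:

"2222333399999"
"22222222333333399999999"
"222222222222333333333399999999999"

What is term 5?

22222222222222222222333333333333333399999999999999999

Term n consists of 4n 2's, followed by 3n+1 3's, followed by 3n+2 9's (n = 1, 2, …).
Setting n = 5 gives 20, 16, 17 characters in each block.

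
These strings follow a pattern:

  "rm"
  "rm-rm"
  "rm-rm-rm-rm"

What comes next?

rm-rm-rm-rm-rm-rm-rm-rm

Each string is two copies of the previous one joined by '-'.
So the next term is two copies of rm-rm-rm-rm with '-' between the halves.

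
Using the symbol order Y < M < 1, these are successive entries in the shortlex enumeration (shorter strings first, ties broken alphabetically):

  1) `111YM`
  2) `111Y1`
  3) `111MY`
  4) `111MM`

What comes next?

111M1

Find the rightmost character of 111MM below 1, bump it to the next letter, and reset everything to its right to Y.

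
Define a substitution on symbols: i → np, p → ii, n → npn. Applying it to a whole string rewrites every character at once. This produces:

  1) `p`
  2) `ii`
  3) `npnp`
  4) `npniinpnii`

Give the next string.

Expanding npniinpnii: n→npn, p→ii, n→npn, i→np, i→np, n→npn, p→ii, n→npn, i→np, i→np. Concatenated: npn ii npn np np npn ii npn np np.

npniinpnnpnpnpniinpnnpnp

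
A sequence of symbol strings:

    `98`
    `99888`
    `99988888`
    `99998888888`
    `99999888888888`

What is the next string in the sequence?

99999988888888888

Reading off run lengths: 9 runs 1, 2, 3, 4, 5; 8 runs 1, 3, 5, 7, 9 — each is linear in n (n = 1, 2, …).
At n = 6 the blocks have lengths 6, 11.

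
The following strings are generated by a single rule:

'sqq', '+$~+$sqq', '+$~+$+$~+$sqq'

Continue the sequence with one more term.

The strings grow by a fixed prefix +$~+$ each time.
One more step from +$~+$+$~+$sqq gives the answer.

+$~+$+$~+$+$~+$sqq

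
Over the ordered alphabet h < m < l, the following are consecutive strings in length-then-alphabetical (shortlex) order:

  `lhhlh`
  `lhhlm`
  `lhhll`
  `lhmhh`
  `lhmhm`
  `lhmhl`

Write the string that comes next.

lhmmh

Treat lhmhl as a base-3 numeral over the given alphabet and add one, carrying through any trailing l's.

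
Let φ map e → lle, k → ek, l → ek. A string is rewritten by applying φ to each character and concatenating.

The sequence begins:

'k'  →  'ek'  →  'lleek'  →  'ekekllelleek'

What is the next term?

lleeklleekekeklleekekllelleek

Apply φ to ekekllelleek symbol by symbol: e→lle, k→ek, e→lle, k→ek, l→ek, l→ek, e→lle, l→ek, l→ek, e→lle, e→lle, k→ek; joined: lle ek lle ek ek ek lle ek ek lle lle ek.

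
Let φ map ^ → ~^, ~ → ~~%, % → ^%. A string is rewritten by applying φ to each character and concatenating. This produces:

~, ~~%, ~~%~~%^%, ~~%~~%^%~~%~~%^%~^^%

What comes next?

φ(~~%~~%^%~~%~~%^%~^^%) expands symbol-by-symbol to ~~% ~~% ^% ~~% ~~% ^% ~^ ^% ~~% ~~% ^% ~~% ~~% ^% ~^ ^% ~~% ~^ ~^ ^%; joining the 20 pieces gives the next term.

~~%~~%^%~~%~~%^%~^^%~~%~~%^%~~%~~%^%~^^%~~%~^~^^%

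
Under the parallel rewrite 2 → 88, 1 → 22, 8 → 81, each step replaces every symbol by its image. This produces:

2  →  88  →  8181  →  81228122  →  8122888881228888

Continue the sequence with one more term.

81228888818181818122888881818181

Replace each of the 16 characters of 8122888881228888 in place — 81 22 88 88 81 81 81 81 81 22 88 88 81 81 81 81 — and concatenate.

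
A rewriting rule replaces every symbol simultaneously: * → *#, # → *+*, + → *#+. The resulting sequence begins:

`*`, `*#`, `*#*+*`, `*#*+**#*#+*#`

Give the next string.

Expanding *#*+**#*#+*#: *→*#, #→*+*, *→*#, +→*#+, *→*#, *→*#, #→*+*, *→*#, #→*+*, +→*#+, *→*#, #→*+*. Concatenated: *# *+* *# *#+ *# *# *+* *# *+* *#+ *# *+*.

*#*+**#*#+*#*#*+**#*+**#+*#*+*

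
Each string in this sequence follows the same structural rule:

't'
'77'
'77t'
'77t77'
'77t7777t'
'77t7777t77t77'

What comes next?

This is a Fibonacci-style word recurrence s(k) = s(k−1)·s(k−2): e.g. 77·t = 77t.
So term 7 is 77t7777t77t77·77t7777t.

77t7777t77t7777t7777t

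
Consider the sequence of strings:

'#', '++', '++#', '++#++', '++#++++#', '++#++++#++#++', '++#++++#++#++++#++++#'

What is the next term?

This is a Fibonacci-style word recurrence s(k) = s(k−1)·s(k−2): e.g. ++·# = ++#.
So term 8 is ++#++++#++#++++#++++#·++#++++#++#++.

++#++++#++#++++#++++#++#++++#++#++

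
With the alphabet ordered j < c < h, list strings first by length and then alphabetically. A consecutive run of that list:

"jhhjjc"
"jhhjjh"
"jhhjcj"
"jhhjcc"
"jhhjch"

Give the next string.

Find the rightmost character of jhhjch below h, bump it to the next letter, and reset everything to its right to j.

jhhjhj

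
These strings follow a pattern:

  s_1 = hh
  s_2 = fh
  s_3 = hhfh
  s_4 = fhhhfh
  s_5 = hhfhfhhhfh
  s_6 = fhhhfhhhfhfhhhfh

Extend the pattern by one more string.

Each term (from the third on) is the two preceding terms concatenated in order: term 3 = hh·fh = hhfh.
The next term joins hhfhfhhhfh and fhhhfhhhfhfhhhfh.

hhfhfhhhfhfhhhfhhhfhfhhhfh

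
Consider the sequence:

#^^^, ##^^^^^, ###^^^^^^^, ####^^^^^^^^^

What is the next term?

Term n consists of n #'s, followed by 2n+1 ^'s (n = 1, 2, …).
For the next term, n = 5, so the run lengths are 5, 11.

#####^^^^^^^^^^^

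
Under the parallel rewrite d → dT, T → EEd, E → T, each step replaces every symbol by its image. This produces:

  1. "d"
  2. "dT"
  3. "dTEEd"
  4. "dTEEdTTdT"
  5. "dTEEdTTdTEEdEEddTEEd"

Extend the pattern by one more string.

dTEEdTTdTEEdEEddTEEdTTdTTTdTdTEEdTTdT

Replace each of the 20 characters of dTEEdTTdTEEdEEddTEEd in place — dT EEd T T dT EEd EEd dT EEd T T dT T T dT dT EEd T T dT — and concatenate.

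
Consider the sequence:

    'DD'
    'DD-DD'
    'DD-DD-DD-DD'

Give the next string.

Each string is two copies of the previous one joined by '-'.
One more doubling of DD-DD-DD-DD gives the answer.

DD-DD-DD-DD-DD-DD-DD-DD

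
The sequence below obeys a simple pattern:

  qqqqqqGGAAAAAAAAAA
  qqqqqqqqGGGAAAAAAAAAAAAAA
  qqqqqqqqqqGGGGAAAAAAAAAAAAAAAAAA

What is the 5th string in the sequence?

Term n consists of 2n q's, followed by n-1 G's, followed by 4n-2 A's, where the shown terms are n = 3, 4, 5.
At n = 7 the blocks have lengths 14, 6, 26.

qqqqqqqqqqqqqqGGGGGGAAAAAAAAAAAAAAAAAAAAAAAAAA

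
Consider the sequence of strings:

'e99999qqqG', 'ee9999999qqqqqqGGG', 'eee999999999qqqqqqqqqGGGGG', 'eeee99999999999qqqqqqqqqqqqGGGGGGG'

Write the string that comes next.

eeeee9999999999999qqqqqqqqqqqqqqqGGGGGGGGG

Reading off run lengths: e runs 1, 2, 3, 4; 9 runs 5, 7, 9, 11; q runs 3, 6, 9, 12; G runs 1, 3, 5, 7 — each is linear in n (n = 1, 2, …).
For the next term, n = 5, so the run lengths are 5, 13, 15, 9.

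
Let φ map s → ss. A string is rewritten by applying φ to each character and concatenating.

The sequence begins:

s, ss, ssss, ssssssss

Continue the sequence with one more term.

Apply φ to ssssssss symbol by symbol: s→ss, s→ss, s→ss, s→ss, s→ss, s→ss, s→ss, s→ss; joined: ss ss ss ss ss ss ss ss.

ssssssssssssssss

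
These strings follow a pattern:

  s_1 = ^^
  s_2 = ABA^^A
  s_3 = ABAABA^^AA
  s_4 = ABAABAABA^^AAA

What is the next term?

s(k+1) = ABA·s(k)·A, so each term gains ABA as a prefix and A as a suffix.
Applying this once more to ABAABAABA^^AAA:

ABAABAABAABA^^AAAA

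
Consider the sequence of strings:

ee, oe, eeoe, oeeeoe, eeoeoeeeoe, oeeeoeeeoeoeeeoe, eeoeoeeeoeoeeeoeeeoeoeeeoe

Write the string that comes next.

oeeeoeeeoeoeeeoeeeoeoeeeoeoeeeoeeeoeoeeeoe

From term 3 onward, concatenate the second-to-last term with the last: ee·oe = eeoe, oe·eeoe = oeeeoe, …
So term 8 is oeeeoeeeoeoeeeoe·eeoeoeeeoeoeeeoeeeoeoeeeoe.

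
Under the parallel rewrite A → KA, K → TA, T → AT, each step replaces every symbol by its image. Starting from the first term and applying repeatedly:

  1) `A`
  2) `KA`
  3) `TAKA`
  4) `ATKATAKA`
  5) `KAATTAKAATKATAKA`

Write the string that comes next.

Rewriting the 16 symbols of KAATTAKAATKATAKA one by one yields TA KA KA AT AT KA TA KA KA AT TA KA AT KA TA KA; concatenated:

TAKAKAATATKATAKAKAATTAKAATKATAKA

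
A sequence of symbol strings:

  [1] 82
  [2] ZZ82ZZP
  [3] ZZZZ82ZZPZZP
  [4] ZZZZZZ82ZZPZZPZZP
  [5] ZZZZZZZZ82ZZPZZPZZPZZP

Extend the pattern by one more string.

s(k+1) = ZZ·s(k)·ZZP, so each term gains ZZ as a prefix and ZZP as a suffix.
One more step from ZZZZZZZZ82ZZPZZPZZPZZP gives the answer.

ZZZZZZZZZZ82ZZPZZPZZPZZPZZP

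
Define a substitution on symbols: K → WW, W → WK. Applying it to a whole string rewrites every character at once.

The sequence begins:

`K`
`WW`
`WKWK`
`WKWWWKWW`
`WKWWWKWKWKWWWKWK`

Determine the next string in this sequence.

Replace each of the 16 characters of WKWWWKWKWKWWWKWK in place — WK WW WK WK WK WW WK WW WK WW WK WK WK WW WK WW — and concatenate.

WKWWWKWKWKWWWKWWWKWWWKWKWKWWWKWW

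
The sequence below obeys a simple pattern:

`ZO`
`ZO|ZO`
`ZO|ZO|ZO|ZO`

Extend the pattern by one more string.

Every step duplicates the string with '|' between the halves.
One more doubling of ZO|ZO|ZO|ZO gives the answer.

ZO|ZO|ZO|ZO|ZO|ZO|ZO|ZO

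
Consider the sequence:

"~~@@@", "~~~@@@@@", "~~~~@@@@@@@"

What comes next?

The n-th term is n ~'s then 2n-1 @'s, where the shown terms are n = 2, 3, 4.
For the next term, n = 5, so the run lengths are 5, 9.

~~~~~@@@@@@@@@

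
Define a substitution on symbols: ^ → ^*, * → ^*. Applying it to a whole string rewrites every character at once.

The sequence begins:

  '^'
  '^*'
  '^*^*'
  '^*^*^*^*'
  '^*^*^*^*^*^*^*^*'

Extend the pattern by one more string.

Applying the rule to each of the 16 symbols of ^*^*^*^*^*^*^*^* gives the pieces ^* ^* ^* ^* ^* ^* ^* ^* ^* ^* ^* ^* ^* ^* ^* ^*, which concatenate to the answer.

^*^*^*^*^*^*^*^*^*^*^*^*^*^*^*^*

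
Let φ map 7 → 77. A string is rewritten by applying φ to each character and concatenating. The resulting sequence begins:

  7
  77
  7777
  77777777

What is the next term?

7777777777777777

Expanding 77777777: 7→77, 7→77, 7→77, 7→77, 7→77, 7→77, 7→77, 7→77. Concatenated: 77 77 77 77 77 77 77 77.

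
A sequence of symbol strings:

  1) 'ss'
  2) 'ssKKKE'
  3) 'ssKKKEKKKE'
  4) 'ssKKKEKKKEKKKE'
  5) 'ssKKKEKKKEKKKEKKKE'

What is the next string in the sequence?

ssKKKEKKKEKKKEKKKEKKKE

Each term is the previous one with KKKE appended.
So the next term is ssKKKEKKKEKKKEKKKE·KKKE.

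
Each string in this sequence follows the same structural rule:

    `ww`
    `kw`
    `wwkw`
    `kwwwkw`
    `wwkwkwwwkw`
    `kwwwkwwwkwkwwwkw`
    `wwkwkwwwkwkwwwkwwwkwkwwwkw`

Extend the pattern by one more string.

From term 3 onward, concatenate the second-to-last term with the last: ww·kw = wwkw, kw·wwkw = kwwwkw, …
So term 8 is kwwwkwwwkwkwwwkw·wwkwkwwwkwkwwwkwwwkwkwwwkw.

kwwwkwwwkwkwwwkwwwkwkwwwkwkwwwkwwwkwkwwwkw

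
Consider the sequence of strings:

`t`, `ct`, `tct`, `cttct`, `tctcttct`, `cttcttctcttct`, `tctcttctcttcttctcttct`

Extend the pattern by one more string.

This is a Fibonacci-style word recurrence s(k) = s(k−2)·s(k−1): e.g. t·ct = tct.
Continuing: cttcttctcttct · tctcttctcttcttctcttct gives term 8.

cttcttctcttcttctcttctcttcttctcttct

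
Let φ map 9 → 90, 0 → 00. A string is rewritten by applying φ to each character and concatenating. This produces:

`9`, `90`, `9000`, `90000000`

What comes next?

9000000000000000

Apply φ to 90000000 symbol by symbol: 9→90, 0→00, 0→00, 0→00, 0→00, 0→00, 0→00, 0→00; joined: 90 00 00 00 00 00 00 00.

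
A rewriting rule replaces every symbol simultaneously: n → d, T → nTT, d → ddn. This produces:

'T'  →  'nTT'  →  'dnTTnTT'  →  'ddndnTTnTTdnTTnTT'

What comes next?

ddnddndddndnTTnTTdnTTnTTddndnTTnTTdnTTnTT

Replace each of the 17 characters of ddndnTTnTTdnTTnTT in place — ddn ddn d ddn d nTT nTT d nTT nTT ddn d nTT nTT d nTT nTT — and concatenate.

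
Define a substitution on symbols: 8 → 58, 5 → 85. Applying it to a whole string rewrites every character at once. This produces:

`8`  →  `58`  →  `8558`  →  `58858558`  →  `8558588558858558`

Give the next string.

58858558855858858558588558858558

φ(8558588558858558) expands symbol-by-symbol to 58 85 85 58 85 58 58 85 85 58 58 85 58 85 85 58; joining the 16 pieces gives the next term.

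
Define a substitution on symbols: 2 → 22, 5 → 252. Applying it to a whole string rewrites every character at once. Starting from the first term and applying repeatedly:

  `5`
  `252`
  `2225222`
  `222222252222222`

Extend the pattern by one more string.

Replace each of the 15 characters of 222222252222222 in place — 22 22 22 22 22 22 22 252 22 22 22 22 22 22 22 — and concatenate.

2222222222222225222222222222222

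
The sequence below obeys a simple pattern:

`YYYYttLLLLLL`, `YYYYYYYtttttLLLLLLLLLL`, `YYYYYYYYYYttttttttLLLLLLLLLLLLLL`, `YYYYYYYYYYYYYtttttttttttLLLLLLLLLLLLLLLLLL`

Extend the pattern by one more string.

The n-th term is 3n+1 Y's then 3n-1 t's then 4n+2 L's (n = 1, 2, …).
Setting n = 5 gives 16, 14, 22 characters in each block.

YYYYYYYYYYYYYYYYttttttttttttttLLLLLLLLLLLLLLLLLLLLLL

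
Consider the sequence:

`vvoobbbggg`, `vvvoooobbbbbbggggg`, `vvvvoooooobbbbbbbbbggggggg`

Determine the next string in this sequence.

Each string has the form v^{n+1} o^{2n} b^{3n} g^{2n+1} (n = 1, 2, …).
Setting n = 4 gives 5, 8, 12, 9 characters in each block.

vvvvvoooooooobbbbbbbbbbbbggggggggg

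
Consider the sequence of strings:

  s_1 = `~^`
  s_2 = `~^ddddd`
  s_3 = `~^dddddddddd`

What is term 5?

Each term is the previous one with ddddd appended.
From ~^dddddddddd, 2 further steps: ~^dddddddddd → ~^ddddddddddddddd → (answer).

~^dddddddddddddddddddd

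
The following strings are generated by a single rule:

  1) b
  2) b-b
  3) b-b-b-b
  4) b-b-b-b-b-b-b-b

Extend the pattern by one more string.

Each string is two copies of the previous one joined by '-'.
Doubling b-b-b-b-b-b-b-b with '-' between the halves:

b-b-b-b-b-b-b-b-b-b-b-b-b-b-b-b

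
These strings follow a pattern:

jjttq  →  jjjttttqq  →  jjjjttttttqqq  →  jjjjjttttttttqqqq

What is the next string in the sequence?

Reading off run lengths: j runs 2, 3, 4, 5; t runs 2, 4, 6, 8; q runs 1, 2, 3, 4 — each is linear in n (n = 1, 2, …).
At n = 5 the blocks have lengths 6, 10, 5.

jjjjjjttttttttttqqqqq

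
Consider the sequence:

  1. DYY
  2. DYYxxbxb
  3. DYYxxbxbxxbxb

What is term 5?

DYYxxbxbxxbxbxxbxbxxbxb

Every step adds xxbxb to the end: s(k+1) = s(k)·xxbxb.
From DYYxxbxbxxbxb, 2 further steps: DYYxxbxbxxbxb → DYYxxbxbxxbxbxxbxb → (answer).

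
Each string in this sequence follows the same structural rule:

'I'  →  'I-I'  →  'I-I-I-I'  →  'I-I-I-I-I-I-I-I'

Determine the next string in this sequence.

I-I-I-I-I-I-I-I-I-I-I-I-I-I-I-I

s(k+1) = s(k)·-·s(k) — each term doubles the last with '-' between the halves.
So the next term is two copies of I-I-I-I-I-I-I-I with '-' between the halves.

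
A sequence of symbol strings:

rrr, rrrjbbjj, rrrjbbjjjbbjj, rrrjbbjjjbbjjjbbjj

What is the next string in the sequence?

Each term is the previous one with jbbjj appended.
Applying this once more to rrrjbbjjjbbjjjbbjj:

rrrjbbjjjbbjjjbbjjjbbjj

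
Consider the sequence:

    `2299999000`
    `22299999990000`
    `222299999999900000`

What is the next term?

Term n consists of n 2's, followed by 2n+1 9's, followed by n+1 0's, where the shown terms are n = 2, 3, 4.
At n = 5 the blocks have lengths 5, 11, 6.

2222299999999999000000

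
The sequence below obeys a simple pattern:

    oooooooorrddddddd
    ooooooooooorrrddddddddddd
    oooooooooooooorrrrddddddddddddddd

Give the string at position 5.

Term n consists of 3n+2 o's, followed by n r's, followed by 4n-1 d's, where the shown terms are n = 2, 3, 4.
For term 5, n = 6, so the run lengths are 20, 6, 23.

oooooooooooooooooooorrrrrrddddddddddddddddddddddd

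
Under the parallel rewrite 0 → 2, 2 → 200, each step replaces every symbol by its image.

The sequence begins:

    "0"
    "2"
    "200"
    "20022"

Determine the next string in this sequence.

Expanding 20022: 2→200, 0→2, 0→2, 2→200, 2→200. Concatenated: 200 2 2 200 200.

20022200200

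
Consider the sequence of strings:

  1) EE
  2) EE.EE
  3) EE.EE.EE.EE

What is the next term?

Every step duplicates the string with '.' between the halves.
So the next term is two copies of EE.EE.EE.EE with '.' between the halves.

EE.EE.EE.EE.EE.EE.EE.EE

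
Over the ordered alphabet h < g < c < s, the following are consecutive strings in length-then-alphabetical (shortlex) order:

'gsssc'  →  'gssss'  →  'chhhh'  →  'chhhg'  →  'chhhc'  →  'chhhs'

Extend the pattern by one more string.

Treat chhhs as a base-4 numeral over the given alphabet and add one, carrying through any trailing s's.

chhgh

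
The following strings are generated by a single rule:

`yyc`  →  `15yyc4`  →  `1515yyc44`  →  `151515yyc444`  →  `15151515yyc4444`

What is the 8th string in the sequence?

15151515151515yyc4444444

s(k+1) = 15·s(k)·4, so each term gains 15 as a prefix and 4 as a suffix.
From 15151515yyc4444, 3 further steps: 15151515yyc4444 → 1515151515yyc44444 → 151515151515yyc444444 → (answer).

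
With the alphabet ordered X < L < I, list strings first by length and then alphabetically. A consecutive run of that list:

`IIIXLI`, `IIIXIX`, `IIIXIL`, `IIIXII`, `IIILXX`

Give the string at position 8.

Continuing the enumeration 3 steps past IIILXX: IIILXX → IIILXL → IIILXI → (answer).

IIILLX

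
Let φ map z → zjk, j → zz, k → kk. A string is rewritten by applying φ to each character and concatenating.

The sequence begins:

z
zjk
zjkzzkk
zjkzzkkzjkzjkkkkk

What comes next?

zjkzzkkzjkzjkkkkkzjkzzkkzjkzzkkkkkkkkkk

Applying the rule to each of the 17 symbols of zjkzzkkzjkzjkkkkk gives the pieces zjk zz kk zjk zjk kk kk zjk zz kk zjk zz kk kk kk kk kk, which concatenate to the answer.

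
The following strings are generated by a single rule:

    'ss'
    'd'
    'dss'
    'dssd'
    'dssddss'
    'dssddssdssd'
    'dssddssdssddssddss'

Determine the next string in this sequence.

dssddssdssddssddssdssddssdssd

From term 3 onward, concatenate the last term with the second-to-last: d·ss = dss, dss·d = dssd, …
So term 8 is dssddssdssddssddss·dssddssdssd.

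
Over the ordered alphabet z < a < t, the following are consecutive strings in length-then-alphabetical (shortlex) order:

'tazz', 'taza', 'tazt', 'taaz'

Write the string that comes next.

The successor of taaz increments the rightmost position that isn't already t and resets every position after it to z.

taaa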